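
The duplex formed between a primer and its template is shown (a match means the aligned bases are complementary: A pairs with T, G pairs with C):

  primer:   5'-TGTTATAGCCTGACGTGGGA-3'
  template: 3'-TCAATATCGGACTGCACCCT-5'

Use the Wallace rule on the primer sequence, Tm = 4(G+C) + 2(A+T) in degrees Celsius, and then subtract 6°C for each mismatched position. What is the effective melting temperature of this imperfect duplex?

54°C

Primer base counts: A=4, T=6, G=7, C=3 → A+T=10, G+C=10
Perfect-match Tm = 2(10) + 4(10) = 20 + 40 = 60°C
Mismatches (positions where the bases are not complementary): 1 (at position 1)
Effective Tm = 60 − 1×6 = 60 − 6 = 54°C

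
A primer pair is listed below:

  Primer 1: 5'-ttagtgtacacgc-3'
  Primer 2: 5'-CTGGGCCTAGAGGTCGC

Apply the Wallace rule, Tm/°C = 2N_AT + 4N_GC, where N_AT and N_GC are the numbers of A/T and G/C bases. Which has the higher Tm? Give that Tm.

Primer 1: A+T=7, G+C=6 → Tm = 2(7)+4(6) = 38°C
Primer 2: A+T=5, G+C=12 → Tm = 2(5)+4(12) = 58°C
38°C vs 58°C → primer 2 is higher.

Primer 2, 58°C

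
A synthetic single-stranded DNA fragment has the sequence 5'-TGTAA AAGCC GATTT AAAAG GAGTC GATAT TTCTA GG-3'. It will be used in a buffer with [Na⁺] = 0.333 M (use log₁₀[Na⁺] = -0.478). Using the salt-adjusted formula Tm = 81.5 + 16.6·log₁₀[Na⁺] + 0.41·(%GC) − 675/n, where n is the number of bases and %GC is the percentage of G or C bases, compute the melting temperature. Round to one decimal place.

69.7°C

Length n = 37. Base counts: C=4, T=11, G=9, A=13
G+C = 13, so %GC = 13/37 × 100 = 35.135%
Salt term: 16.6 × (-0.478) = -7.935
GC term: 0.41 × 35.135 = 14.405; length term: −675/37 = −18.243
Tm = 81.5 + (-7.935) + 14.405 − 18.243 = 69.727 → 69.7°C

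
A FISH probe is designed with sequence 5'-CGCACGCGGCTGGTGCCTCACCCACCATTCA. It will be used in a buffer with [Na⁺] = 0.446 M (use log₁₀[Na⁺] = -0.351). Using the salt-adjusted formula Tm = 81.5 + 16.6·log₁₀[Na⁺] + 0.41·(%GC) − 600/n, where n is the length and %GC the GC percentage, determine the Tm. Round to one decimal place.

84.1°C

Length n = 31. C=14, G=7, T=5, A=5
G+C = 21, so %GC = 21/31 × 100 = 67.742%
Salt term: 16.6 × (-0.351) = -5.827
GC term: 0.41 × 67.742 = 27.774; length term: −600/31 = −19.355
Tm = 81.5 + (-5.827) + 27.774 − 19.355 = 84.092 → 84.1°C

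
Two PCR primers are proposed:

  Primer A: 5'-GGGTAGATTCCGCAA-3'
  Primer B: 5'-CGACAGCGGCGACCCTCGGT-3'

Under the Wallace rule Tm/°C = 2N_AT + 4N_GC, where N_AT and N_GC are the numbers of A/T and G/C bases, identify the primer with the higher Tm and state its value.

Primer A: A+T=7, G+C=8 → Tm = 2(7)+4(8) = 46°C
Primer B: A+T=5, G+C=15 → Tm = 2(5)+4(15) = 70°C
46°C vs 70°C → primer B is higher.

Primer B, 70°C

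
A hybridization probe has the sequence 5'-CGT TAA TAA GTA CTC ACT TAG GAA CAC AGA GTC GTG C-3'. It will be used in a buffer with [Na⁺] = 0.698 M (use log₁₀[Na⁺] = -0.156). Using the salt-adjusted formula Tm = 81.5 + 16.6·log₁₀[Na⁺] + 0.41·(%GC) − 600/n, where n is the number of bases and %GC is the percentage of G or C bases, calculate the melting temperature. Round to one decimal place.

80.4°C

Length n = 37. Scanning the sequence gives T=9, C=8, A=12, G=8.
G+C = 16, so %GC = 16/37 × 100 = 43.243%
Salt term: 16.6 × (-0.156) = -2.59
GC term: 0.41 × 43.243 = 17.73; length term: −600/37 = −16.216
Tm = 81.5 + (-2.59) + 17.73 − 16.216 = 80.424 → 80.4°C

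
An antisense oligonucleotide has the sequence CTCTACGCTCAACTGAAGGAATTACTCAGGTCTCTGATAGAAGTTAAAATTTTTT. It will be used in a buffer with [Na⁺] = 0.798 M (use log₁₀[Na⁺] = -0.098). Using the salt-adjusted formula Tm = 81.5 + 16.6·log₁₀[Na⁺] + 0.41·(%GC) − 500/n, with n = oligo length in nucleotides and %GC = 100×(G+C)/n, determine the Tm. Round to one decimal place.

84.9°C

Length n = 55. Counting bases: A=17, T=19, G=9, C=10
G+C = 19, so %GC = 19/55 × 100 = 34.545%
Salt term: 16.6 × (-0.098) = -1.627
GC term: 0.41 × 34.545 = 14.163; length term: −500/55 = −9.091
Tm = 81.5 + (-1.627) + 14.163 − 9.091 = 84.945 → 84.9°C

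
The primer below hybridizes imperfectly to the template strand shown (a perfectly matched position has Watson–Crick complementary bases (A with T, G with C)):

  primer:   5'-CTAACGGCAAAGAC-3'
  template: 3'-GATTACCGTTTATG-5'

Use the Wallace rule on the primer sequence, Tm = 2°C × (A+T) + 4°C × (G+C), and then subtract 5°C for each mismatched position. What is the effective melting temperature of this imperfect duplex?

32°C

Primer base counts: A=6, T=1, G=3, C=4 → A+T=7, G+C=7
Perfect-match Tm = 2(7) + 4(7) = 14 + 28 = 42°C
Mismatches (positions where the bases are not complementary): 2 (at positions 5, 12)
Effective Tm = 42 − 2×5 = 42 − 10 = 32°C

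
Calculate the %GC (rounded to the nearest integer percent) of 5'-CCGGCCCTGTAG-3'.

75%

Scanning the sequence gives C=5, T=2, A=1, G=4.
G+C = 4 + 5 = 9 out of 12 bases
%GC = 9/12 × 100 = 75% ≈ 75%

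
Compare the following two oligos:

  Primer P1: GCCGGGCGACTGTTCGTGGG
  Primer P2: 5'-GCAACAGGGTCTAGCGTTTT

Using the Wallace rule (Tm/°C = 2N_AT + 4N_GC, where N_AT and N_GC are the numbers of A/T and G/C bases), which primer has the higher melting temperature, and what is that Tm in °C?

Primer P1: A+T=5, G+C=15 → Tm = 2(5)+4(15) = 70°C
Primer P2: A+T=10, G+C=10 → Tm = 2(10)+4(10) = 60°C
70°C vs 60°C → primer P1 is higher.

Primer P1, 70°C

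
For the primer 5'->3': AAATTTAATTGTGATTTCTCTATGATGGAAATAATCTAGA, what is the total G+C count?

Counting bases: A=15, C=3, G=6, T=16
Total G or C: 6 + 3 = 9

9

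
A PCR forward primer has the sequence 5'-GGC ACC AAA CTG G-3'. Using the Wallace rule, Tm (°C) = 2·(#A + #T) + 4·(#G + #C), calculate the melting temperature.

Scanning the sequence gives C=4, A=4, G=4, T=1.
AT pairs contribute 5, GC pairs contribute 8.
Tm = 2(5) + 4(8) = 10 + 32 = 42°C

42°C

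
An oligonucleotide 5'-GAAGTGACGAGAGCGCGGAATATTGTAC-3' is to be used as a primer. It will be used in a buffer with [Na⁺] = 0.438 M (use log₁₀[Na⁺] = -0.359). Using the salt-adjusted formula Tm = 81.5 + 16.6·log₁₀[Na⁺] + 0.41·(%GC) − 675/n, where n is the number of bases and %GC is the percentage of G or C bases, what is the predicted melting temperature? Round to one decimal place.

Length n = 28. Counting bases: C=4, T=5, A=9, G=10
G+C = 14, so %GC = 14/28 × 100 = 50%
Salt term: 16.6 × (-0.359) = -5.959
GC term: 0.41 × 50 = 20.5; length term: −675/28 = −24.107
Tm = 81.5 + (-5.959) + 20.5 − 24.107 = 71.934 → 71.9°C

71.9°C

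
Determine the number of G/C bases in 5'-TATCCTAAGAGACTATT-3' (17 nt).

Base counts: T=6, A=6, G=2, C=3
Total G or C: 2 + 3 = 5

5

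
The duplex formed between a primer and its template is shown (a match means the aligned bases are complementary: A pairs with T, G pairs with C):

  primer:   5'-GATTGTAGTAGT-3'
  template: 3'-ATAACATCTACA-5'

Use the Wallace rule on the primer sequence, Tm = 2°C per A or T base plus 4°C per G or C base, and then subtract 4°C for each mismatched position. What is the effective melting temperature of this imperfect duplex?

20°C

Primer base counts: A=3, T=5, G=4, C=0 → A+T=8, G+C=4
Perfect-match Tm = 2(8) + 4(4) = 16 + 16 = 32°C
Mismatches (positions where the bases are not complementary): 3 (at positions 1, 9, 10)
Effective Tm = 32 − 3×4 = 32 − 12 = 20°C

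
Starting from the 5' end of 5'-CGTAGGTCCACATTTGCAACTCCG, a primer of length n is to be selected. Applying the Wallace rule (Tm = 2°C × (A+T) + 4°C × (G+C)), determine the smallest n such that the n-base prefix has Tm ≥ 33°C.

n = 11

First 10 bases: CGTAGGTCCA → Tm = 32°C (< 33°C)
First 11 bases: CGTAGGTCCAC → Tm = 36°C (≥ 33°C)
Since every base adds ≥2°C, Tm only increases with n, so the threshold is first crossed at n = 11.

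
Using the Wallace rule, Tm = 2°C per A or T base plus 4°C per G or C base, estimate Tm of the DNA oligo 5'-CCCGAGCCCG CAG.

48°C

Counting bases: C=7, T=0, G=4, A=2
AT pairs contribute 2, GC pairs contribute 11.
Tm = 2(2) + 4(11) = 4 + 44 = 48°C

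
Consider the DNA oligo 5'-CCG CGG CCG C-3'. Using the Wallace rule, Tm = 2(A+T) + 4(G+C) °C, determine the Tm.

Counting bases: T=0, C=6, A=0, G=4
So N_AT = 0 and N_GC = 10.
Tm = 2×0 + 4×10 = 40°C

40°C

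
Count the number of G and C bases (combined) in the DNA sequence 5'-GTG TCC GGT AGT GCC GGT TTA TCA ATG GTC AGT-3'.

Base counts: A=5, C=6, G=11, T=11
G+C = 11 + 6 = 17

17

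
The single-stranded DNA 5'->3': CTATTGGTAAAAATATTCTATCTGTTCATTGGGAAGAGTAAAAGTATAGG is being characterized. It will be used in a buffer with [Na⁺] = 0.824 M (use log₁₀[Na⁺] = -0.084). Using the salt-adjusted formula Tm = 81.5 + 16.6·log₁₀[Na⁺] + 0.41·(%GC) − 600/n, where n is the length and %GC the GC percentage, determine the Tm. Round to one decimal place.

Length n = 50. Base counts: T=17, C=4, G=11, A=18
G+C = 15, so %GC = 15/50 × 100 = 30%
Salt term: 16.6 × (-0.084) = -1.394
GC term: 0.41 × 30 = 12.3; length term: −600/50 = −12
Tm = 81.5 + (-1.394) + 12.3 − 12 = 80.406 → 80.4°C

80.4°C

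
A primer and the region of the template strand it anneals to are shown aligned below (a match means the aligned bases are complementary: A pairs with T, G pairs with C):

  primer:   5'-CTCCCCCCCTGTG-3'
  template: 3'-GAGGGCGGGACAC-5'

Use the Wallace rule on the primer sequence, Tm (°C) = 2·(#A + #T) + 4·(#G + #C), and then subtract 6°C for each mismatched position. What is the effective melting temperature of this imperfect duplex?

Primer base counts: A=0, T=3, G=2, C=8 → A+T=3, G+C=10
Perfect-match Tm = 2(3) + 4(10) = 6 + 40 = 46°C
Mismatches (positions where the bases are not complementary): 1 (at position 6)
Effective Tm = 46 − 1×6 = 46 − 6 = 40°C

40°C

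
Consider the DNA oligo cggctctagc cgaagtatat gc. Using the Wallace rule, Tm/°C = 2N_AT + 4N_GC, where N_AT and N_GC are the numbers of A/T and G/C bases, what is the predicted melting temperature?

68°C

Base counts: T=5, C=6, G=6, A=5
AT pairs contribute 10, GC pairs contribute 12.
Tm = 2(10) + 4(12) = 20 + 48 = 68°C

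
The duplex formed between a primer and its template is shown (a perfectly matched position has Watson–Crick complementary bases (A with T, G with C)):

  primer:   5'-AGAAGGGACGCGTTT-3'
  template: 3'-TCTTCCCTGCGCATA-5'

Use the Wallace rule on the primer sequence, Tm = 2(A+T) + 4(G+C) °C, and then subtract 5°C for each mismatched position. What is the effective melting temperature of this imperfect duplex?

41°C

Primer base counts: A=4, T=3, G=6, C=2 → A+T=7, G+C=8
Perfect-match Tm = 2(7) + 4(8) = 14 + 32 = 46°C
Mismatches (positions where the bases are not complementary): 1 (at position 14)
Effective Tm = 46 − 1×5 = 46 − 5 = 41°C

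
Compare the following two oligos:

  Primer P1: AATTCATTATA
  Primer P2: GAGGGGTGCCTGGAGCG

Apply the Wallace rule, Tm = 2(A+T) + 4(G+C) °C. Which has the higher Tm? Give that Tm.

Primer P2, 60°C

Primer P1: A+T=10, G+C=1 → Tm = 2(10)+4(1) = 24°C
Primer P2: A+T=4, G+C=13 → Tm = 2(4)+4(13) = 60°C
24°C vs 60°C → primer P2 is higher.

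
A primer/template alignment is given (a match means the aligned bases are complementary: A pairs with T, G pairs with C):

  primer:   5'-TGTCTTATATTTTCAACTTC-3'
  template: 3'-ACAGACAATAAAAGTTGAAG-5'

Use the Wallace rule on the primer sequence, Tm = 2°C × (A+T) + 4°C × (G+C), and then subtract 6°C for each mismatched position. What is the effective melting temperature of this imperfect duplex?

Primer base counts: A=4, T=11, G=1, C=4 → A+T=15, G+C=5
Perfect-match Tm = 2(15) + 4(5) = 30 + 20 = 50°C
Mismatches (positions where the bases are not complementary): 2 (at positions 6, 7)
Effective Tm = 50 − 2×6 = 50 − 12 = 38°C

38°C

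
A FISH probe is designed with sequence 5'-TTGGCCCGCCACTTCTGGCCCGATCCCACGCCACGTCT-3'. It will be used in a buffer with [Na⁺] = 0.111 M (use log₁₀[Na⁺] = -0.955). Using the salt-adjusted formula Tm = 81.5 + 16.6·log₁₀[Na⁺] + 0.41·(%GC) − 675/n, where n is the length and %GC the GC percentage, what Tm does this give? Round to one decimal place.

75.9°C

Length n = 38. Scanning the sequence gives A=4, G=8, T=8, C=18.
G+C = 26, so %GC = 26/38 × 100 = 68.421%
Salt term: 16.6 × (-0.955) = -15.853
GC term: 0.41 × 68.421 = 28.053; length term: −675/38 = −17.763
Tm = 81.5 + (-15.853) + 28.053 − 17.763 = 75.937 → 75.9°C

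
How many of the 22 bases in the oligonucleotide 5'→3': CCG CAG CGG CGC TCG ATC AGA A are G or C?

Base counts: T=2, A=5, C=8, G=7
G+C = 7 + 8 = 15

15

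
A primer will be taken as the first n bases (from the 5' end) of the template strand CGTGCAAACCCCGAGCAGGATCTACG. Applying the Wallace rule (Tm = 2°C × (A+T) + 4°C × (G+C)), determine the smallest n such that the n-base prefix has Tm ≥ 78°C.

First 24 bases: CGTGCAAACCCCGAGCAGGATCTA → Tm = 76°C (< 78°C)
First 25 bases: CGTGCAAACCCCGAGCAGGATCTAC → Tm = 80°C (≥ 78°C)
Each additional base adds 2°C (A/T) or 4°C (G/C), so Tm is non-decreasing in n; n = 25 is the first length to reach 78°C.

n = 25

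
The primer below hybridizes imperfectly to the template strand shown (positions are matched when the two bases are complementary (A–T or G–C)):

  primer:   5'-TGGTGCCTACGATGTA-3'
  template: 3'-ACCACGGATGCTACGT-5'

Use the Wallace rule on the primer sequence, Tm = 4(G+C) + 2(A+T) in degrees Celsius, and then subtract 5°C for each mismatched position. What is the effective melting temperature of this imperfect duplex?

Primer base counts: A=3, T=5, G=5, C=3 → A+T=8, G+C=8
Perfect-match Tm = 2(8) + 4(8) = 16 + 32 = 48°C
Mismatches (positions where the bases are not complementary): 1 (at position 15)
Effective Tm = 48 − 1×5 = 48 − 5 = 43°C

43°C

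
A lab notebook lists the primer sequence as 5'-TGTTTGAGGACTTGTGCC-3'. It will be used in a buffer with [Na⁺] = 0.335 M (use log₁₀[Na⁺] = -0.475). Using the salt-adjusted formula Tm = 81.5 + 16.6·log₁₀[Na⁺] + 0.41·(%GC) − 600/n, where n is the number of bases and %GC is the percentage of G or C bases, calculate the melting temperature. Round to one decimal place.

60.8°C

Length n = 18. Base counts: A=2, G=6, C=3, T=7
G+C = 9, so %GC = 9/18 × 100 = 50%
Salt term: 16.6 × (-0.475) = -7.885
GC term: 0.41 × 50 = 20.5; length term: −600/18 = −33.333
Tm = 81.5 + (-7.885) + 20.5 − 33.333 = 60.782 → 60.8°C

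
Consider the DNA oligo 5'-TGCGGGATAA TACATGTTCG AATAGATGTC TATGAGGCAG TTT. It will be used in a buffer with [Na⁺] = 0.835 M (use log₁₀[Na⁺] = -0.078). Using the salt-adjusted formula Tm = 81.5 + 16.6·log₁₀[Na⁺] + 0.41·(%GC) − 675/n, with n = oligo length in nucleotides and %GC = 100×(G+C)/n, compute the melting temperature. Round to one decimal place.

Length n = 43. C=5, A=12, T=14, G=12
G+C = 17, so %GC = 17/43 × 100 = 39.535%
Salt term: 16.6 × (-0.078) = -1.295
GC term: 0.41 × 39.535 = 16.209; length term: −675/43 = −15.698
Tm = 81.5 + (-1.295) + 16.209 − 15.698 = 80.716 → 80.7°C

80.7°C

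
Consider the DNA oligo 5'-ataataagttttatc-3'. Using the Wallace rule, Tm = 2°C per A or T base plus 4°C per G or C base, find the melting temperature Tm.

Base counts: A=6, C=1, G=1, T=7
So N_AT = 13 and N_GC = 2.
Tm = 4·2 + 2·13 = 8 + 26 = 34°C

34°C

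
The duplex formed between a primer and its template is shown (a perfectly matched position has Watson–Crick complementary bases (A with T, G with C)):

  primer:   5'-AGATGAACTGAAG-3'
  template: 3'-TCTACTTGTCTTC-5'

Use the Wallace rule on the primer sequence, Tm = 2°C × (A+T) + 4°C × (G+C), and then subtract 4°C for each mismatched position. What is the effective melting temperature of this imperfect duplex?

Primer base counts: A=6, T=2, G=4, C=1 → A+T=8, G+C=5
Perfect-match Tm = 2(8) + 4(5) = 16 + 20 = 36°C
Mismatches (positions where the bases are not complementary): 1 (at position 9)
Effective Tm = 36 − 1×4 = 36 − 4 = 32°C

32°C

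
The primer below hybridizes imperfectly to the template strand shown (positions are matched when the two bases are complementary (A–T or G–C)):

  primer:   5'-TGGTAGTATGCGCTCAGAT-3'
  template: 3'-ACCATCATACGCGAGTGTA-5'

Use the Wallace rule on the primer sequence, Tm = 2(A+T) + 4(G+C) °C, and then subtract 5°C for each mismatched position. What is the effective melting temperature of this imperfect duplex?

Primer base counts: A=4, T=6, G=6, C=3 → A+T=10, G+C=9
Perfect-match Tm = 2(10) + 4(9) = 20 + 36 = 56°C
Mismatches (positions where the bases are not complementary): 1 (at position 17)
Effective Tm = 56 − 1×5 = 56 − 5 = 51°C

51°C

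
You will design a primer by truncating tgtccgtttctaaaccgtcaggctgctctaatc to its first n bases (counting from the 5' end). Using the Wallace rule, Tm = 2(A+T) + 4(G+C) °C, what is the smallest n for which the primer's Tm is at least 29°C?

First 9 bases: TGTCCGTTT → Tm = 26°C (< 29°C)
First 10 bases: TGTCCGTTTC → Tm = 30°C (≥ 29°C)
Since every base adds ≥2°C, Tm only increases with n, so the threshold is first crossed at n = 10.

n = 10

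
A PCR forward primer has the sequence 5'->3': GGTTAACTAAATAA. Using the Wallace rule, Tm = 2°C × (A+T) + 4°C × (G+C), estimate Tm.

Counting bases: T=4, A=7, G=2, C=1
So N_AT = 11 and N_GC = 3.
Tm = 2(11) + 4(3) = 22 + 12 = 34°C

34°C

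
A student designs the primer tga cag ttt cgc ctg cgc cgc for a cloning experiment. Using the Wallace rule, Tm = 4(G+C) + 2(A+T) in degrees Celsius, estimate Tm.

Scanning the sequence gives A=2, G=6, C=8, T=5.
AT pairs contribute 7, GC pairs contribute 14.
Tm = 2×7 + 4×14 = 70°C

70°C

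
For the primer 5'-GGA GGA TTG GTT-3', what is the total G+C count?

Base counts: T=4, C=0, A=2, G=6
Total G or C: 6 + 0 = 6

6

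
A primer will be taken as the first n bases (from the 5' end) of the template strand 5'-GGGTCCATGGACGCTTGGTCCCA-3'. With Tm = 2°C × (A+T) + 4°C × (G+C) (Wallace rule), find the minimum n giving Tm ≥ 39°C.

n = 12

First 11 bases: GGGTCCATGGA → Tm = 36°C (< 39°C)
First 12 bases: GGGTCCATGGAC → Tm = 40°C (≥ 39°C)
Each additional base adds 2°C (A/T) or 4°C (G/C), so Tm is non-decreasing in n; n = 12 is the first length to reach 39°C.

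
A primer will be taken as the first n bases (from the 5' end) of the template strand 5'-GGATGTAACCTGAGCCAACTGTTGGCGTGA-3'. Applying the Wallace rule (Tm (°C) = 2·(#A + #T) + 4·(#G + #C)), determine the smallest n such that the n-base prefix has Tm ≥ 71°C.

n = 24

First 23 bases: GGATGTAACCTGAGCCAACTGTT → Tm = 68°C (< 71°C)
First 24 bases: GGATGTAACCTGAGCCAACTGTTG → Tm = 72°C (≥ 71°C)
Each additional base adds 2°C (A/T) or 4°C (G/C), so Tm is non-decreasing in n; n = 24 is the first length to reach 71°C.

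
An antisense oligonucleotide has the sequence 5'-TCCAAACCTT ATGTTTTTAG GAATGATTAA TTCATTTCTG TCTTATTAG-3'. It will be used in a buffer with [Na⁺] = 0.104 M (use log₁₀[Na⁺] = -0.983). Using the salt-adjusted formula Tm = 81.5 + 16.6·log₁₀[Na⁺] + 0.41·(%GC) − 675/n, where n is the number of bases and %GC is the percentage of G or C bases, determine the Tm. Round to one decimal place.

62.3°C

Length n = 49. Scanning the sequence gives G=6, T=23, A=13, C=7.
G+C = 13, so %GC = 13/49 × 100 = 26.531%
Salt term: 16.6 × (-0.983) = -16.318
GC term: 0.41 × 26.531 = 10.878; length term: −675/49 = −13.776
Tm = 81.5 + (-16.318) + 10.878 − 13.776 = 62.284 → 62.3°C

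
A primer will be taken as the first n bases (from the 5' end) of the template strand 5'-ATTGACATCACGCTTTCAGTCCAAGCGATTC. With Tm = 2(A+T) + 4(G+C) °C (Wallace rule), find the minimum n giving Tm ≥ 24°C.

n = 9

First 8 bases: ATTGACAT → Tm = 20°C (< 24°C)
First 9 bases: ATTGACATC → Tm = 24°C (≥ 24°C)
Since every base adds ≥2°C, Tm only increases with n, so the threshold is first crossed at n = 9.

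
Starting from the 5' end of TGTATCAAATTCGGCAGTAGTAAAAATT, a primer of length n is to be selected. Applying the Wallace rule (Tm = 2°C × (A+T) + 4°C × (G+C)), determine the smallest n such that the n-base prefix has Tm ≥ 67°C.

n = 26

First 25 bases: TGTATCAAATTCGGCAGTAGTAAAA → Tm = 66°C (< 67°C)
First 26 bases: TGTATCAAATTCGGCAGTAGTAAAAA → Tm = 68°C (≥ 67°C)
Since every base adds ≥2°C, Tm only increases with n, so the threshold is first crossed at n = 26.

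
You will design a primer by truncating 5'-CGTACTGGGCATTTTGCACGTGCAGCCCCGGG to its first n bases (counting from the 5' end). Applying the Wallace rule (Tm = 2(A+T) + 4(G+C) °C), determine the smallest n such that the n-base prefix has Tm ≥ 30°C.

First 8 bases: CGTACTGG → Tm = 26°C (< 30°C)
First 9 bases: CGTACTGGG → Tm = 30°C (≥ 30°C)
Since every base adds ≥2°C, Tm only increases with n, so the threshold is first crossed at n = 9.

n = 9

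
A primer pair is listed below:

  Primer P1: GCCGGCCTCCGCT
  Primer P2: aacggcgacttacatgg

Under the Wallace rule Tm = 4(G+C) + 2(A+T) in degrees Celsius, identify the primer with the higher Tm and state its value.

Primer P2, 52°C

Primer P1: A+T=2, G+C=11 → Tm = 2(2)+4(11) = 48°C
Primer P2: A+T=8, G+C=9 → Tm = 2(8)+4(9) = 52°C
48°C vs 52°C → primer P2 is higher.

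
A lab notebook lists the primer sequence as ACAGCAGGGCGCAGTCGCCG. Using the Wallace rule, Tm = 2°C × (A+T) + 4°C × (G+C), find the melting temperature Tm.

70°C

C=7, A=4, G=8, T=1
AT pairs contribute 5, GC pairs contribute 15.
Tm = 2(5) + 4(15) = 10 + 60 = 70°C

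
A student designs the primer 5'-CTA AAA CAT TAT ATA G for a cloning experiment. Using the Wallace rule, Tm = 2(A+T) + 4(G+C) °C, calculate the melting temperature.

Base counts: C=2, A=8, T=5, G=1
So N_AT = 13 and N_GC = 3.
Tm = 2×13 + 4×3 = 38°C

38°C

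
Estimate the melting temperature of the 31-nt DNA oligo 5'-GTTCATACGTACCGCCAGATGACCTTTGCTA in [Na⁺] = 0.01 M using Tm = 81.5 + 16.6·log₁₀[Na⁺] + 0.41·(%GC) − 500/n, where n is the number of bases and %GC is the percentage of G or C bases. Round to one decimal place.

52.0°C

Length n = 31. Counting bases: C=9, A=7, T=9, G=6
G+C = 15, so %GC = 15/31 × 100 = 48.387%
Salt term: 16.6 × (-2) = -33.2
GC term: 0.41 × 48.387 = 19.839; length term: −500/31 = −16.129
Tm = 81.5 + (-33.2) + 19.839 − 16.129 = 52.01 → 52.0°C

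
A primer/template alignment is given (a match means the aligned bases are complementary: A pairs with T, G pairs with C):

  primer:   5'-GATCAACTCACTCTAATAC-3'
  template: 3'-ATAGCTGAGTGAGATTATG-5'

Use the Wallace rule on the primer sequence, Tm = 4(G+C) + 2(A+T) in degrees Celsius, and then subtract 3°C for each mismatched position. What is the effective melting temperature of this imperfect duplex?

Primer base counts: A=7, T=5, G=1, C=6 → A+T=12, G+C=7
Perfect-match Tm = 2(12) + 4(7) = 24 + 28 = 52°C
Mismatches (positions where the bases are not complementary): 2 (at positions 1, 5)
Effective Tm = 52 − 2×3 = 52 − 6 = 46°C

46°C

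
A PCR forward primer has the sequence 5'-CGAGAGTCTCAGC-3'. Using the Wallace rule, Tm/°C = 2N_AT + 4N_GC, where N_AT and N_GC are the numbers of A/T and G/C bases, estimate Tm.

42°C

Scanning the sequence gives T=2, C=4, G=4, A=3.
A+T = 5, G+C = 8
Tm = 2(5) + 4(8) = 10 + 32 = 42°C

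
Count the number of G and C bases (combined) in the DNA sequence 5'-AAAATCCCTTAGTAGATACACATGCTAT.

9

Counting bases: T=8, G=3, C=6, A=11
Total G or C: 3 + 6 = 9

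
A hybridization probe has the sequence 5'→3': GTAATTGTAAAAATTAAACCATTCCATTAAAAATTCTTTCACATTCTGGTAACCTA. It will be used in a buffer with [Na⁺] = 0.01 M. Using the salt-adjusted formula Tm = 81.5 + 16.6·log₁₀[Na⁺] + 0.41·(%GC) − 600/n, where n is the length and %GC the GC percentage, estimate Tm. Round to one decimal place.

47.8°C

Length n = 56. Base counts: C=10, G=4, T=20, A=22
G+C = 14, so %GC = 14/56 × 100 = 25%
Salt term: 16.6 × (-2) = -33.2
GC term: 0.41 × 25 = 10.25; length term: −600/56 = −10.714
Tm = 81.5 + (-33.2) + 10.25 − 10.714 = 47.836 → 47.8°C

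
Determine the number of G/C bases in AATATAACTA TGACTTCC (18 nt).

Counting bases: A=7, C=4, T=6, G=1
G+C = 1 + 4 = 5

5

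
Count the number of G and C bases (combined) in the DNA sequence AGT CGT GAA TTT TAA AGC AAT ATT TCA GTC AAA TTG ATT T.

10

C=4, A=14, G=6, T=16
Total G or C: 6 + 4 = 10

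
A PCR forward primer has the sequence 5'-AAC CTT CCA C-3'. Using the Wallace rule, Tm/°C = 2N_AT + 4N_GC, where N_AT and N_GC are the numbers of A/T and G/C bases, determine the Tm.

Base counts: A=3, T=2, G=0, C=5
So N_AT = 5 and N_GC = 5.
Tm = 2(5) + 4(5) = 10 + 20 = 30°C

30°C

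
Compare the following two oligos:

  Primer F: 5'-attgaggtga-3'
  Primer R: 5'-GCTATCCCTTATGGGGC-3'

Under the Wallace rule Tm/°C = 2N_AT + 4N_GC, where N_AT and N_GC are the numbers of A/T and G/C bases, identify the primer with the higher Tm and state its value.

Primer R, 54°C

Primer F: A+T=6, G+C=4 → Tm = 2(6)+4(4) = 28°C
Primer R: A+T=7, G+C=10 → Tm = 2(7)+4(10) = 54°C
28°C vs 54°C → primer R is higher.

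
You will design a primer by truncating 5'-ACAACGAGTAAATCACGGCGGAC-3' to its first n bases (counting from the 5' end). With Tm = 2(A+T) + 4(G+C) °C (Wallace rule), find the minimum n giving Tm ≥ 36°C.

First 13 bases: ACAACGAGTAAAT → Tm = 34°C (< 36°C)
First 14 bases: ACAACGAGTAAATC → Tm = 38°C (≥ 36°C)
Since every base adds ≥2°C, Tm only increases with n, so the threshold is first crossed at n = 14.

n = 14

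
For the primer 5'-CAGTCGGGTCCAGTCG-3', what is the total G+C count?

11

Base counts: C=5, A=2, G=6, T=3
G+C = 6 + 5 = 11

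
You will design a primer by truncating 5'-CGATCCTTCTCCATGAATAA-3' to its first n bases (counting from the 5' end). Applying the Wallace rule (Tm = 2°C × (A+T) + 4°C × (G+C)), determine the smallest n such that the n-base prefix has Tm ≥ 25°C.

n = 9

First 8 bases: CGATCCTT → Tm = 24°C (< 25°C)
First 9 bases: CGATCCTTC → Tm = 28°C (≥ 25°C)
Each additional base adds 2°C (A/T) or 4°C (G/C), so Tm is non-decreasing in n; n = 9 is the first length to reach 25°C.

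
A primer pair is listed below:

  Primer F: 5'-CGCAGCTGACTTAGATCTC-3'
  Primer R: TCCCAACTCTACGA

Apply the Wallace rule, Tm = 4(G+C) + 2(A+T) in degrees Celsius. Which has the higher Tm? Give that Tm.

Primer F: A+T=9, G+C=10 → Tm = 2(9)+4(10) = 58°C
Primer R: A+T=7, G+C=7 → Tm = 2(7)+4(7) = 42°C
58°C vs 42°C → primer F is higher.

Primer F, 58°C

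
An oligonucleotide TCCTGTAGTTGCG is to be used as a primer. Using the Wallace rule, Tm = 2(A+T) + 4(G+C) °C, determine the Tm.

Base counts: C=3, A=1, G=4, T=5
So N_AT = 6 and N_GC = 7.
Tm = 2×6 + 4×7 = 40°C

40°C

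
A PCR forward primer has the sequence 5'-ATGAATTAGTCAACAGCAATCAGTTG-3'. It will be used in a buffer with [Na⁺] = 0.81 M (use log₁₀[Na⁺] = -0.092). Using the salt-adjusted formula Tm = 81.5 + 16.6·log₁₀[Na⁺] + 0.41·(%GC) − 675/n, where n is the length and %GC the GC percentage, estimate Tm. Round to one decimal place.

Length n = 26. Counting bases: G=5, T=7, A=10, C=4
G+C = 9, so %GC = 9/26 × 100 = 34.615%
Salt term: 16.6 × (-0.092) = -1.527
GC term: 0.41 × 34.615 = 14.192; length term: −675/26 = −25.962
Tm = 81.5 + (-1.527) + 14.192 − 25.962 = 68.203 → 68.2°C

68.2°C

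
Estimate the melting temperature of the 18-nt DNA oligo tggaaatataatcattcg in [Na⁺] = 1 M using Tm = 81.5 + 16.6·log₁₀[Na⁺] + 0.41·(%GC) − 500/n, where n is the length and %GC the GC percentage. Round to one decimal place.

Length n = 18. G=3, T=6, C=2, A=7
G+C = 5, so %GC = 5/18 × 100 = 27.778%
Salt term: 16.6 × (0) = 0
GC term: 0.41 × 27.778 = 11.389; length term: −500/18 = −27.778
Tm = 81.5 + (0) + 11.389 − 27.778 = 65.111 → 65.1°C

65.1°C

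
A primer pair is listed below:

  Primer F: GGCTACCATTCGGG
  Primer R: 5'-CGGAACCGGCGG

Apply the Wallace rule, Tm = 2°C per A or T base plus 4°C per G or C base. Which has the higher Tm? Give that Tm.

Primer F, 46°C

Primer F: A+T=5, G+C=9 → Tm = 2(5)+4(9) = 46°C
Primer R: A+T=2, G+C=10 → Tm = 2(2)+4(10) = 44°C
46°C vs 44°C → primer F is higher.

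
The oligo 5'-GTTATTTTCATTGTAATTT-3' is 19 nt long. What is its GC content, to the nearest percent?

A=4, T=12, G=2, C=1
G+C = 2 + 1 = 3 out of 19 bases
%GC = 3/19 × 100 = 15.79% ≈ 16%

16%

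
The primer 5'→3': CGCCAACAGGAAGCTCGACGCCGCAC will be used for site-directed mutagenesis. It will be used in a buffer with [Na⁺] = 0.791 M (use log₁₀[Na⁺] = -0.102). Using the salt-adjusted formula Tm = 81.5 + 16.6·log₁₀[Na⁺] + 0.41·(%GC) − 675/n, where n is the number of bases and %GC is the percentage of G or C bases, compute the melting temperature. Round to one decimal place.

Length n = 26. Counting bases: G=7, C=11, A=7, T=1
G+C = 18, so %GC = 18/26 × 100 = 69.231%
Salt term: 16.6 × (-0.102) = -1.693
GC term: 0.41 × 69.231 = 28.385; length term: −675/26 = −25.962
Tm = 81.5 + (-1.693) + 28.385 − 25.962 = 82.23 → 82.2°C

82.2°C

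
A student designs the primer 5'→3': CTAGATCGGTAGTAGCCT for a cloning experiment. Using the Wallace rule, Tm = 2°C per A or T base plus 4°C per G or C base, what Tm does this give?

Base counts: A=4, C=4, T=5, G=5
AT pairs contribute 9, GC pairs contribute 9.
Tm = 2(9) + 4(9) = 18 + 36 = 54°C

54°C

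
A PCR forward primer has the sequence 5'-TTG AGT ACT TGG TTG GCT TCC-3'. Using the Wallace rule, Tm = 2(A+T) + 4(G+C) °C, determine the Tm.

62°C

Scanning the sequence gives C=4, G=6, A=2, T=9.
So N_AT = 11 and N_GC = 10.
Tm = 4·10 + 2·11 = 40 + 22 = 62°C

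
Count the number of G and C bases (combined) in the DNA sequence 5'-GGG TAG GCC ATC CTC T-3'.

Counting bases: C=5, A=2, G=5, T=4
G+C = 5 + 5 = 10

10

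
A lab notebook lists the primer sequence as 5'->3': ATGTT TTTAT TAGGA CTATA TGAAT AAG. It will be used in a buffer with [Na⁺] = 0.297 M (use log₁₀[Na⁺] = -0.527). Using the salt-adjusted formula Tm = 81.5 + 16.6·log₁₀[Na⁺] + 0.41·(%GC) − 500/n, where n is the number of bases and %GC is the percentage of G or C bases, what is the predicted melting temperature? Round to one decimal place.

63.7°C

Length n = 28. Counting bases: T=12, G=5, C=1, A=10
G+C = 6, so %GC = 6/28 × 100 = 21.429%
Salt term: 16.6 × (-0.527) = -8.748
GC term: 0.41 × 21.429 = 8.786; length term: −500/28 = −17.857
Tm = 81.5 + (-8.748) + 8.786 − 17.857 = 63.681 → 63.7°C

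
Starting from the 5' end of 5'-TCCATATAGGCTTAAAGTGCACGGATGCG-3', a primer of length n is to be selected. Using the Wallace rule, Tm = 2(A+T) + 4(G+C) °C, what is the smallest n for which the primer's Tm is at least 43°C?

First 16 bases: TCCATATAGGCTTAAA → Tm = 42°C (< 43°C)
First 17 bases: TCCATATAGGCTTAAAG → Tm = 46°C (≥ 43°C)
Since every base adds ≥2°C, Tm only increases with n, so the threshold is first crossed at n = 17.

n = 17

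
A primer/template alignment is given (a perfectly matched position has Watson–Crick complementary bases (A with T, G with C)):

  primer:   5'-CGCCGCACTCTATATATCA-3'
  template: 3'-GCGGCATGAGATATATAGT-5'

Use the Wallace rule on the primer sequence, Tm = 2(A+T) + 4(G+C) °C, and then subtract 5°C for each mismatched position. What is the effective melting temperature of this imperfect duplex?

51°C

Primer base counts: A=5, T=5, G=2, C=7 → A+T=10, G+C=9
Perfect-match Tm = 2(10) + 4(9) = 20 + 36 = 56°C
Mismatches (positions where the bases are not complementary): 1 (at position 6)
Effective Tm = 56 − 1×5 = 56 − 5 = 51°C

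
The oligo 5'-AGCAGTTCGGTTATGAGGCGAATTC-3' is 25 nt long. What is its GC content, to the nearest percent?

Counting bases: G=8, C=4, A=6, T=7
G+C = 8 + 4 = 12 out of 25 bases
%GC = 12/25 × 100 = 48% ≈ 48%

48%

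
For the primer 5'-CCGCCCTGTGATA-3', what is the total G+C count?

Counting bases: C=5, A=2, G=3, T=3
Total G or C: 3 + 5 = 8

8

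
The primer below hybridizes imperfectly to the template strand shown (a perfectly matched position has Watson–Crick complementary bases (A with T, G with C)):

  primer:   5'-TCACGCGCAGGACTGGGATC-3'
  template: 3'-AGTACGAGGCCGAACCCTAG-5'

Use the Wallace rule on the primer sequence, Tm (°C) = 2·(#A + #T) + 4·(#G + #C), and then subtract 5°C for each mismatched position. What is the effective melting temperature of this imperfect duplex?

41°C

Primer base counts: A=4, T=3, G=7, C=6 → A+T=7, G+C=13
Perfect-match Tm = 2(7) + 4(13) = 14 + 52 = 66°C
Mismatches (positions where the bases are not complementary): 5 (at positions 4, 7, 9, 12, 13)
Effective Tm = 66 − 5×5 = 66 − 25 = 41°C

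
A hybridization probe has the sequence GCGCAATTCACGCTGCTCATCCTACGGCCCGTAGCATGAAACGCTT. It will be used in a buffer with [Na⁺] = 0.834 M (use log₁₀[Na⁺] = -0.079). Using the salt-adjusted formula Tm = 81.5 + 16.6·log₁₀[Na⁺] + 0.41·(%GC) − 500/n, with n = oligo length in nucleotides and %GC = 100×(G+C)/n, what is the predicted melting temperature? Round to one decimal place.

92.5°C

Length n = 46. A=10, C=16, T=10, G=10
G+C = 26, so %GC = 26/46 × 100 = 56.522%
Salt term: 16.6 × (-0.079) = -1.311
GC term: 0.41 × 56.522 = 23.174; length term: −500/46 = −10.87
Tm = 81.5 + (-1.311) + 23.174 − 10.87 = 92.493 → 92.5°C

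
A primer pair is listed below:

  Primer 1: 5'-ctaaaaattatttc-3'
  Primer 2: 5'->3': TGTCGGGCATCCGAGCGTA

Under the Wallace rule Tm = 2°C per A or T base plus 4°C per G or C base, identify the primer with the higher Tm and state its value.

Primer 2, 62°C

Primer 1: A+T=12, G+C=2 → Tm = 2(12)+4(2) = 32°C
Primer 2: A+T=7, G+C=12 → Tm = 2(7)+4(12) = 62°C
32°C vs 62°C → primer 2 is higher.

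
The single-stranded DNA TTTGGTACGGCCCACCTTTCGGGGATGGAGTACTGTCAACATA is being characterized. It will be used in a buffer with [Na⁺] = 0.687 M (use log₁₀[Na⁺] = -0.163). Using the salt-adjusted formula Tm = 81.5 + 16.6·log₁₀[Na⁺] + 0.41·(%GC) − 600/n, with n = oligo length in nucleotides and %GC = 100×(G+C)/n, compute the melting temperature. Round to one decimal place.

Length n = 43. A=9, T=12, G=12, C=10
G+C = 22, so %GC = 22/43 × 100 = 51.163%
Salt term: 16.6 × (-0.163) = -2.706
GC term: 0.41 × 51.163 = 20.977; length term: −600/43 = −13.953
Tm = 81.5 + (-2.706) + 20.977 − 13.953 = 85.818 → 85.8°C

85.8°C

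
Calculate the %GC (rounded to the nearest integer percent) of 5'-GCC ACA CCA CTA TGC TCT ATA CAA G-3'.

Base counts: C=9, A=8, T=5, G=3
G+C = 3 + 9 = 12 out of 25 bases
%GC = 12/25 × 100 = 48% ≈ 48%

48%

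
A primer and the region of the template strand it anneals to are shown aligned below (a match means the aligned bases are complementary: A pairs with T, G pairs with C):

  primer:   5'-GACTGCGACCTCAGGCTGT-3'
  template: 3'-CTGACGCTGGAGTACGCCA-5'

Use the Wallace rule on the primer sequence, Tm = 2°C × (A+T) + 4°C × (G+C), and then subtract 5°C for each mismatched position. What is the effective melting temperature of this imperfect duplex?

Primer base counts: A=3, T=4, G=6, C=6 → A+T=7, G+C=12
Perfect-match Tm = 2(7) + 4(12) = 14 + 48 = 62°C
Mismatches (positions where the bases are not complementary): 2 (at positions 14, 17)
Effective Tm = 62 − 2×5 = 62 − 10 = 52°C

52°C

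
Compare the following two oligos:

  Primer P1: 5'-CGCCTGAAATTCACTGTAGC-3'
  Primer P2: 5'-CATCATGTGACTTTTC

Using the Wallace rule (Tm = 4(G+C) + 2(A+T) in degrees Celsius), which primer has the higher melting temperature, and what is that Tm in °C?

Primer P1, 60°C

Primer P1: A+T=10, G+C=10 → Tm = 2(10)+4(10) = 60°C
Primer P2: A+T=10, G+C=6 → Tm = 2(10)+4(6) = 44°C
60°C vs 44°C → primer P1 is higher.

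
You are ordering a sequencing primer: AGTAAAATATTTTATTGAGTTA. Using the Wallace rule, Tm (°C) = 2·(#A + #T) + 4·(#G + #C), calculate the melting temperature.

Base counts: C=0, T=10, G=3, A=9
AT pairs contribute 19, GC pairs contribute 3.
Tm = 4·3 + 2·19 = 12 + 38 = 50°C

50°C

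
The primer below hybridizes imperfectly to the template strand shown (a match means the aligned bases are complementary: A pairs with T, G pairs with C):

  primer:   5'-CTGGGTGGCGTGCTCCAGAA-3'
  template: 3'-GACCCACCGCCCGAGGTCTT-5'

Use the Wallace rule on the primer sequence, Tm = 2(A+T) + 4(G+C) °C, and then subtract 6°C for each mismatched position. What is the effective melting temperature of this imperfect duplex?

Primer base counts: A=3, T=4, G=8, C=5 → A+T=7, G+C=13
Perfect-match Tm = 2(7) + 4(13) = 14 + 52 = 66°C
Mismatches (positions where the bases are not complementary): 1 (at position 11)
Effective Tm = 66 − 1×6 = 66 − 6 = 60°C

60°C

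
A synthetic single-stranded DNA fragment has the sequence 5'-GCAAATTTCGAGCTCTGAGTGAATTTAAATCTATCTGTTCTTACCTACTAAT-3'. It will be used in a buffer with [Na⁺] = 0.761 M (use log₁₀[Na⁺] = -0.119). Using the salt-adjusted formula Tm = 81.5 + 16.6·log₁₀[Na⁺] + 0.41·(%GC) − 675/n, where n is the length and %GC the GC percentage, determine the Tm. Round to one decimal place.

79.9°C

Length n = 52. Scanning the sequence gives G=7, A=15, C=10, T=20.
G+C = 17, so %GC = 17/52 × 100 = 32.692%
Salt term: 16.6 × (-0.119) = -1.975
GC term: 0.41 × 32.692 = 13.404; length term: −675/52 = −12.981
Tm = 81.5 + (-1.975) + 13.404 − 12.981 = 79.948 → 79.9°C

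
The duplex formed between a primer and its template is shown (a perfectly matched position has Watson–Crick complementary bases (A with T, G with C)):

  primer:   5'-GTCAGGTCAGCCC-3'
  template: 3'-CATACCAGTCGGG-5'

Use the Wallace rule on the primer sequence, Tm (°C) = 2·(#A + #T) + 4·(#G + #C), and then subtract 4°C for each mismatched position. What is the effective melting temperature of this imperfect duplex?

36°C

Primer base counts: A=2, T=2, G=4, C=5 → A+T=4, G+C=9
Perfect-match Tm = 2(4) + 4(9) = 8 + 36 = 44°C
Mismatches (positions where the bases are not complementary): 2 (at positions 3, 4)
Effective Tm = 44 − 2×4 = 44 − 8 = 36°C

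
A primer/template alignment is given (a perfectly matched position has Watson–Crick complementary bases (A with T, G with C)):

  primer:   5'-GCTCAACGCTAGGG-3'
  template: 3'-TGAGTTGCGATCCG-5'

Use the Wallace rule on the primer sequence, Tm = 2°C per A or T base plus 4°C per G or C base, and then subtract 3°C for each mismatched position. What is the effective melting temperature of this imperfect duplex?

Primer base counts: A=3, T=2, G=5, C=4 → A+T=5, G+C=9
Perfect-match Tm = 2(5) + 4(9) = 10 + 36 = 46°C
Mismatches (positions where the bases are not complementary): 2 (at positions 1, 14)
Effective Tm = 46 − 2×3 = 46 − 6 = 40°C

40°C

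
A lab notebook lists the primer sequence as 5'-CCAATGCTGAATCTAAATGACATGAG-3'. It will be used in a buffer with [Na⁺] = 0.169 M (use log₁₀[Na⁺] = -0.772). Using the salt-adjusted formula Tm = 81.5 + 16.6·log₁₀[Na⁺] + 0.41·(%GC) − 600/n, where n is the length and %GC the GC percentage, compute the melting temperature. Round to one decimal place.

61.4°C

Length n = 26. Scanning the sequence gives T=6, A=10, G=5, C=5.
G+C = 10, so %GC = 10/26 × 100 = 38.462%
Salt term: 16.6 × (-0.772) = -12.815
GC term: 0.41 × 38.462 = 15.769; length term: −600/26 = −23.077
Tm = 81.5 + (-12.815) + 15.769 − 23.077 = 61.377 → 61.4°C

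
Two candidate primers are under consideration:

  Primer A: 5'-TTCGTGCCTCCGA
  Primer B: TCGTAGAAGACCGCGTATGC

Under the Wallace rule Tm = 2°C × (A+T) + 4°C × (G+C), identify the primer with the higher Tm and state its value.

Primer B, 62°C

Primer A: A+T=5, G+C=8 → Tm = 2(5)+4(8) = 42°C
Primer B: A+T=9, G+C=11 → Tm = 2(9)+4(11) = 62°C
42°C vs 62°C → primer B is higher.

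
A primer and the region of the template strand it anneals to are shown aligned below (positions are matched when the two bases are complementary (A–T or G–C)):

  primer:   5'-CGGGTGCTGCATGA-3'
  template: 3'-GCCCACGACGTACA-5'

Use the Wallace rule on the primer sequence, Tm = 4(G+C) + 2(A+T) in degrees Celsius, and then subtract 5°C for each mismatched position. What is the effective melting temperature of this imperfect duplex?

41°C

Primer base counts: A=2, T=3, G=6, C=3 → A+T=5, G+C=9
Perfect-match Tm = 2(5) + 4(9) = 10 + 36 = 46°C
Mismatches (positions where the bases are not complementary): 1 (at position 14)
Effective Tm = 46 − 1×5 = 46 − 5 = 41°C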